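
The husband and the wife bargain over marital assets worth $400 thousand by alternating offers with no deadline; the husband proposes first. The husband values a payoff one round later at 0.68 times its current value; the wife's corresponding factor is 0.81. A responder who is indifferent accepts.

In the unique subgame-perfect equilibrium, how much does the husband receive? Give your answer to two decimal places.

169.19

When the husband proposes, the wife accepts any offer worth at least 0.81 times what the wife would get by proposing next round; and vice versa.
This gives x = 400 − 0.81y and y = 400 − 0.68x, where x and y are each side's share when it proposes.
Hence (1 − 0.81·0.68)x = 400(1 − 0.81), i.e. 0.4492·x = 76.
x ≈ 169.1897; the wife's share is 400 − x ≈ 230.8103.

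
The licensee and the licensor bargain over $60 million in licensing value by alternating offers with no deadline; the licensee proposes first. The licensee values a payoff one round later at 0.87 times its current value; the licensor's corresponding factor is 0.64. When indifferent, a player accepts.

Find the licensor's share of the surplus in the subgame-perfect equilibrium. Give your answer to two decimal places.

11.26

In a stationary SPE each proposer offers the other exactly their discounted continuation value.
If the licensee keeps x when proposing and the licensor keeps y when proposing, then x = 60 − 0.64y and y = 60 − 0.87x.
Solving: x = 60(1 − 0.64) / (1 − 0.87·0.64) = 21.6 / 0.4432 ≈ 48.7365.
The licensor gets 60 − 48.7365 ≈ 11.2635.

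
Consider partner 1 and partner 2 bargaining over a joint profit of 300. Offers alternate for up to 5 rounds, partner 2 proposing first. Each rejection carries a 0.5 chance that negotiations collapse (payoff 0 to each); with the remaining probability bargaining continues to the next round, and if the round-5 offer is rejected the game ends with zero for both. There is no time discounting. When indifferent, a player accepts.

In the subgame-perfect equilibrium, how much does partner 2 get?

206.25

Round 5 (partner 2 proposes): partner 1 will accept anything ≥ 0, so partner 2 offers 0 and keeps 300.
Round 4 (partner 1 proposes): rejecting gives partner 2 an expected 0.5 × 300 = 150. Partner 1 offers 150 and keeps 300 − 150 = 150.
Round 3 (partner 2 proposes): rejecting gives partner 1 an expected 0.5 × 150 = 75; partner 2 offers that and keeps 225.
Round 2 (partner 1 proposes): rejecting gives partner 2 an expected 0.5 × 225 = 112.5. Partner 1 offers 112.5 and keeps 300 − 112.5 = 187.5.
Round 1 (partner 2 proposes): rejecting gives partner 1 an expected 0.5 × 187.5 = 93.75, so partner 2 offers 93.75, keeping 206.25.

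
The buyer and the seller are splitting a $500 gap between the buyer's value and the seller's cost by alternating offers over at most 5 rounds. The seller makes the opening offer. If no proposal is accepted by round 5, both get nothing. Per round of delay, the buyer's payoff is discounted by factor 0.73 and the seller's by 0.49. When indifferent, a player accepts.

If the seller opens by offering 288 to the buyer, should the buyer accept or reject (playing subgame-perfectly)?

Round 5 (the seller proposes): rejection yields 0 for the buyer; the seller offers 0 and keeps 500.
Round 4 (the buyer proposes): the seller can get 500 next round, worth 0.49 × 500 = 245 now, so the buyer offers 245, keeping 255.
Round 3 (the seller proposes): the buyer can get 255 next round, worth 0.73 × 255 = 186.15 now; the seller offers that and keeps 313.85.
Round 2 (the buyer proposes): the seller can get 313.85 next round, worth 0.49 × 313.85 = 153.7865 now. The buyer offers 153.7865 and keeps 500 − 153.7865 = 346.2135.
So by rejecting in round 1, the buyer gets 346.2135 next round, worth 0.73 × 346.2135 = 252.735855 now.
Offer 288 ≥ 252.735855, so the buyer accepts.

Accept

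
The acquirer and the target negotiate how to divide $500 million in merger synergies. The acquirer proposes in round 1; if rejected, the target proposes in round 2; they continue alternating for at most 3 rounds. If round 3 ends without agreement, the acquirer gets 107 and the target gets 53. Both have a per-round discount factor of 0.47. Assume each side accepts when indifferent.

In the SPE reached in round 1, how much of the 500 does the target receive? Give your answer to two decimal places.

Round 3 (the acquirer proposes): the target gets 53 if talks fail, so the acquirer offers 53 and keeps 447.
Round 2 (the target proposes): the acquirer can get 447 next round, worth 0.47 × 447 = 210.09 now. The target offers 210.09 and keeps 500 − 210.09 = 289.91.
Round 1 (the acquirer proposes): the target can get 289.91 next round, worth 0.47 × 289.91 = 136.2577 now; the acquirer offers that and keeps 363.7423.

136.26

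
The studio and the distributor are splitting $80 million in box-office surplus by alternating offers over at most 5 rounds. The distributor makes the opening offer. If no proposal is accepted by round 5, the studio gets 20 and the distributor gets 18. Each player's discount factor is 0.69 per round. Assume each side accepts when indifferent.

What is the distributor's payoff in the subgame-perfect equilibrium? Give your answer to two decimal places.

Work backward from the last round.
Round 5 (the distributor proposes): the studio gets 20 if talks fail, so the distributor offers 20 and keeps 60.
Round 4 (the studio proposes): the distributor can get 60 next round, worth 0.69 × 60 = 41.4 now; the studio offers that and keeps 38.6.
Round 3 (the distributor proposes): the studio can get 38.6 next round, worth 0.69 × 38.6 = 26.634 now; the distributor offers that and keeps 53.366.
Round 2 (the studio proposes): the distributor can get 53.366 next round, worth 0.69 × 53.366 = 36.82254 now, so the studio offers 36.82254, keeping 43.17746.
Round 1 (the distributor proposes): the studio can get 43.17746 next round, worth 0.69 × 43.17746 = 29.7924474 now; the distributor offers that and keeps 50.2075526.

50.21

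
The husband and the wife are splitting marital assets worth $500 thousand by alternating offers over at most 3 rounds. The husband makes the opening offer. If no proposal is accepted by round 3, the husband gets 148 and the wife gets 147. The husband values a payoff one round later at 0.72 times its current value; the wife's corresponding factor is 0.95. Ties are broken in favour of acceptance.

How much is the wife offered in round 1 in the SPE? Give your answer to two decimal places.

233.55

Round 3 (the husband proposes): the wife gets 147 if talks fail, so the husband offers 147 and keeps 353.
Round 2 (the wife proposes): the husband can get 353 next round, worth 0.72 × 353 = 254.16 now; the wife offers that and keeps 245.84.
Round 1 (the husband proposes): the wife can get 245.84 next round, worth 0.95 × 245.84 = 233.548 now. The husband offers 233.548 and keeps 500 − 233.548 = 266.452.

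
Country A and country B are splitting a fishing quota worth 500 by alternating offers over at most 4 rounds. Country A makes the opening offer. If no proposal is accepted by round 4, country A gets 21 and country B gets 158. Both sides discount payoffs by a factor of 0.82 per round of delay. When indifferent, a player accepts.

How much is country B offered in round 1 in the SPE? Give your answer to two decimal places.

337.91

Round 4 (country B proposes): country A gets 21 if talks fail, so country B offers 21 and keeps 479.
Round 3 (country A proposes): country B can get 479 next round, worth 0.82 × 479 = 392.78 now. Country A offers 392.78 and keeps 500 − 392.78 = 107.22.
Round 2 (country B proposes): country A can get 107.22 next round, worth 0.82 × 107.22 = 87.9204 now, so country B offers 87.9204, keeping 412.0796.
Round 1 (country A proposes): country B can get 412.0796 next round, worth 0.82 × 412.0796 = 337.905272 now; country A offers that and keeps 162.094728.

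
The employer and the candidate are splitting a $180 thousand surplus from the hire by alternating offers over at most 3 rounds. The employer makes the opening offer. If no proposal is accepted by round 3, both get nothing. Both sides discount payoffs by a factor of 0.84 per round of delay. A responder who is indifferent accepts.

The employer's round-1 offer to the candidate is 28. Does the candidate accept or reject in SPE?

Work out the candidate's continuation value if the offer is rejected.
Round 3 (the employer proposes): rejection yields 0 for the candidate; the employer offers 0 and keeps 180.
Round 2 (the candidate proposes): the employer can get 180 next round, worth 0.84 × 180 = 151.2 now. The candidate offers 151.2 and keeps 180 − 151.2 = 28.8.
So by rejecting in round 1, the candidate gets 28.8 next round, worth 0.84 × 28.8 = 24.192 now.
Offer 28 ≥ 24.192, so the candidate accepts.

Accept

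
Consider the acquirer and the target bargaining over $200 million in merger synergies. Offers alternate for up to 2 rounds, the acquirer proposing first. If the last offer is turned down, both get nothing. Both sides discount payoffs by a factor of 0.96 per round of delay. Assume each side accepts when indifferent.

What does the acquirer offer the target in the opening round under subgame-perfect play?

192

Round 2 (the target proposes): the acquirer will accept anything ≥ 0, so the target offers 0 and keeps 200.
Round 1 (the acquirer proposes): the target can get 200 next round, worth 0.96 × 200 = 192 now; the acquirer offers that and keeps 8.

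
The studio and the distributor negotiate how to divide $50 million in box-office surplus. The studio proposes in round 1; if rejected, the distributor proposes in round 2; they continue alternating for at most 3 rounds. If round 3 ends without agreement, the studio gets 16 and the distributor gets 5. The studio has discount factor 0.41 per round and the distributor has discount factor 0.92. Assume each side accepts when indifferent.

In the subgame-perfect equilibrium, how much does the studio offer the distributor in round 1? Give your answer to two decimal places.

Solve by backward induction from round 3.
Round 3 (the studio proposes): the distributor gets 5 if talks fail, so the studio offers 5 and keeps 45.
Round 2 (the distributor proposes): the studio can get 45 next round, worth 0.41 × 45 = 18.45 now, so the distributor offers 18.45, keeping 31.55.
Round 1 (the studio proposes): the distributor can get 31.55 next round, worth 0.92 × 31.55 = 29.026 now. The studio offers 29.026 and keeps 50 − 29.026 = 20.974.

29.03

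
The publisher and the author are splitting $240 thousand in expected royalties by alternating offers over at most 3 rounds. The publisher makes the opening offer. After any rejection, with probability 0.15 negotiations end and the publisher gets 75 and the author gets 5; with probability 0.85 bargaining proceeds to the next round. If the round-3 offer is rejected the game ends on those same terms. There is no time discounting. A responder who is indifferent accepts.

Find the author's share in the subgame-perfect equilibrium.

25.4

Round 3 (the publisher proposes): the author gets 5 if talks fail, so the publisher offers 5 and keeps 235.
Round 2 (the author proposes): rejecting gives the publisher an expected 0.85 × 235 + 0.15 × 75 = 211; the author offers that and keeps 29.
Round 1 (the publisher proposes): rejecting gives the author an expected 0.85 × 29 + 0.15 × 5 = 25.4. The publisher offers 25.4 and keeps 240 − 25.4 = 214.6.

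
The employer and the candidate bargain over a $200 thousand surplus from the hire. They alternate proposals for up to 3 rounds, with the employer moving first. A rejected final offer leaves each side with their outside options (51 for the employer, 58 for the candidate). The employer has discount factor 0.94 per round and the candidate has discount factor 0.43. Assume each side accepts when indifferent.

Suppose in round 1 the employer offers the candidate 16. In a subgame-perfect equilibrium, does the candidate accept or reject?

Round 3 (the employer proposes): the candidate gets 58 if talks fail, so the employer offers 58 and keeps 142.
Round 2 (the candidate proposes): the employer can get 142 next round, worth 0.94 × 142 = 133.48 now. The candidate offers 133.48 and keeps 200 − 133.48 = 66.52.
So by rejecting in round 1, the candidate gets 66.52 next round, worth 0.43 × 66.52 = 28.6036 now.
Offer 16 < 28.6036, so the candidate rejects.

Reject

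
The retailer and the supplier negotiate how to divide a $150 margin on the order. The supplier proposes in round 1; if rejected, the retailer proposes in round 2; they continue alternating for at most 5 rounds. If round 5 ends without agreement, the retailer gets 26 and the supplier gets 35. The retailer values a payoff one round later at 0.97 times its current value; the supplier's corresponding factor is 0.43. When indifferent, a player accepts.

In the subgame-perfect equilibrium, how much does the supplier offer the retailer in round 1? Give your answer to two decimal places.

Round 5 (the supplier proposes): the retailer gets 26 if talks fail, so the supplier offers 26 and keeps 124.
Round 4 (the retailer proposes): the supplier can get 124 next round, worth 0.43 × 124 = 53.32 now, so the retailer offers 53.32, keeping 96.68.
Round 3 (the supplier proposes): the retailer can get 96.68 next round, worth 0.97 × 96.68 = 93.7796 now; the supplier offers that and keeps 56.2204.
Round 2 (the retailer proposes): the supplier can get 56.2204 next round, worth 0.43 × 56.2204 = 24.174772 now; the retailer offers that and keeps 125.825228.
Round 1 (the supplier proposes): the retailer can get 125.825228 next round, worth 0.97 × 125.825228 = 122.05047116 now. The supplier offers 122.05047116 and keeps 150 − 122.05047116 = 27.94952884.

122.05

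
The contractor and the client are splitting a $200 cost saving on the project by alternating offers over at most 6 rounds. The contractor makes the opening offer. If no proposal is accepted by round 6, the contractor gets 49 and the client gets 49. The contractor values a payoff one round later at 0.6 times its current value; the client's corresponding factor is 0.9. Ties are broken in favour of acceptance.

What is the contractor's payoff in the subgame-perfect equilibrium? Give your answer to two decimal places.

49.49

Solve by backward induction from round 6.
Round 6 (the client proposes): the contractor gets 49 if talks fail, so the client offers 49 and keeps 151.
Round 5 (the contractor proposes): the client can get 151 next round, worth 0.9 × 151 = 135.9 now; the contractor offers that and keeps 64.1.
Round 4 (the client proposes): the contractor can get 64.1 next round, worth 0.6 × 64.1 = 38.46 now. The client offers 38.46 and keeps 200 − 38.46 = 161.54.
Round 3 (the contractor proposes): the client can get 161.54 next round, worth 0.9 × 161.54 = 145.386 now, so the contractor offers 145.386, keeping 54.614.
Round 2 (the client proposes): the contractor can get 54.614 next round, worth 0.6 × 54.614 = 32.7684 now; the client offers that and keeps 167.2316.
Round 1 (the contractor proposes): the client can get 167.2316 next round, worth 0.9 × 167.2316 = 150.50844 now; the contractor offers that and keeps 49.49156.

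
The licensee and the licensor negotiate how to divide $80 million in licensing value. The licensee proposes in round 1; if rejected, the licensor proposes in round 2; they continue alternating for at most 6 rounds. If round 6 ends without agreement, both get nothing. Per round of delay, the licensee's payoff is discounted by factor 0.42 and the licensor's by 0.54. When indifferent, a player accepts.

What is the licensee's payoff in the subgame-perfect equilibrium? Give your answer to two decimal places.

Solve by backward induction from round 6.
Round 6 (the licensor proposes): the licensee will accept anything ≥ 0, so the licensor offers 0 and keeps 80.
Round 5 (the licensee proposes): the licensor can get 80 next round, worth 0.54 × 80 = 43.2 now. The licensee offers 43.2 and keeps 80 − 43.2 = 36.8.
Round 4 (the licensor proposes): the licensee can get 36.8 next round, worth 0.42 × 36.8 = 15.456 now. The licensor offers 15.456 and keeps 80 − 15.456 = 64.544.
Round 3 (the licensee proposes): the licensor can get 64.544 next round, worth 0.54 × 64.544 = 34.85376 now. The licensee offers 34.85376 and keeps 80 − 34.85376 = 45.14624.
Round 2 (the licensor proposes): the licensee can get 45.14624 next round, worth 0.42 × 45.14624 = 18.9614208 now; the licensor offers that and keeps 61.0385792.
Round 1 (the licensee proposes): the licensor can get 61.0385792 next round, worth 0.54 × 61.0385792 = 32.960832768 now; the licensee offers that and keeps 47.039167232.

47.04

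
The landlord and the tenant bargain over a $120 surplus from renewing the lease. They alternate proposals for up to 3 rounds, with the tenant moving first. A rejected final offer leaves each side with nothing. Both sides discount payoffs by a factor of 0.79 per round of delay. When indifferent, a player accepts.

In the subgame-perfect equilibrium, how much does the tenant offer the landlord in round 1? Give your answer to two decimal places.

19.91

Round 3 (the tenant proposes): rejection yields 0 for the landlord; the tenant offers 0 and keeps 120.
Round 2 (the landlord proposes): the tenant can get 120 next round, worth 0.79 × 120 = 94.8 now. The landlord offers 94.8 and keeps 120 − 94.8 = 25.2.
Round 1 (the tenant proposes): the landlord can get 25.2 next round, worth 0.79 × 25.2 = 19.908 now; the tenant offers that and keeps 100.092.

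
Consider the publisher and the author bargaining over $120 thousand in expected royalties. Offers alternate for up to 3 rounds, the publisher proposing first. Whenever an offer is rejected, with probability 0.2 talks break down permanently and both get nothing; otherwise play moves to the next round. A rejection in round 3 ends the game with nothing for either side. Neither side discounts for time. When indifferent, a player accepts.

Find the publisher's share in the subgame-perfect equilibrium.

By backward induction:
Round 3 (the publisher proposes): rejection yields 0 for the author; the publisher offers 0 and keeps 120.
Round 2 (the author proposes): rejecting gives the publisher an expected 0.8 × 120 = 96. The author offers 96 and keeps 120 − 96 = 24.
Round 1 (the publisher proposes): rejecting gives the author an expected 0.8 × 24 = 19.2, so the publisher offers 19.2, keeping 100.8.

100.8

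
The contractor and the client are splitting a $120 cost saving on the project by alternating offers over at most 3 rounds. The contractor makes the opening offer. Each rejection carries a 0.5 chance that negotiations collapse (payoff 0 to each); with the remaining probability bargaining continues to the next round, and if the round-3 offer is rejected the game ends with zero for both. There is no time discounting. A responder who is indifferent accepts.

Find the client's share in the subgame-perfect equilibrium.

Round 3 (the contractor proposes): rejection yields 0 for the client; the contractor offers 0 and keeps 120.
Round 2 (the client proposes): rejecting gives the contractor an expected 0.5 × 120 = 60. The client offers 60 and keeps 120 − 60 = 60.
Round 1 (the contractor proposes): rejecting gives the client an expected 0.5 × 60 = 30; the contractor offers that and keeps 90.

30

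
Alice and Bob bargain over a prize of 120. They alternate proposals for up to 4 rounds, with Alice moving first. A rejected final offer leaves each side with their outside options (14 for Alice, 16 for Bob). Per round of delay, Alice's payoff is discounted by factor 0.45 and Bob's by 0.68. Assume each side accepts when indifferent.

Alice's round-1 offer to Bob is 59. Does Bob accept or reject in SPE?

Reject

Round 4 (Bob proposes): Alice gets 14 if talks fail, so Bob offers 14 and keeps 106.
Round 3 (Alice proposes): Bob can get 106 next round, worth 0.68 × 106 = 72.08 now, so Alice offers 72.08, keeping 47.92.
Round 2 (Bob proposes): Alice can get 47.92 next round, worth 0.45 × 47.92 = 21.564 now. Bob offers 21.564 and keeps 120 − 21.564 = 98.436.
So by rejecting in round 1, Bob gets 98.436 next round, worth 0.68 × 98.436 = 66.93648 now.
Offer 59 < 66.93648, so Bob rejects.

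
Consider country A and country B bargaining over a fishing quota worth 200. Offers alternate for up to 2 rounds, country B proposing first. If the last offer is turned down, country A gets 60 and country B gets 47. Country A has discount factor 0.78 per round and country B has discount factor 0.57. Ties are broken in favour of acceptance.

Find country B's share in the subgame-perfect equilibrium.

80.66

Round 2 (country A proposes): country B gets 47 if talks fail, so country A offers 47 and keeps 153.
Round 1 (country B proposes): country A can get 153 next round, worth 0.78 × 153 = 119.34 now. Country B offers 119.34 and keeps 200 − 119.34 = 80.66.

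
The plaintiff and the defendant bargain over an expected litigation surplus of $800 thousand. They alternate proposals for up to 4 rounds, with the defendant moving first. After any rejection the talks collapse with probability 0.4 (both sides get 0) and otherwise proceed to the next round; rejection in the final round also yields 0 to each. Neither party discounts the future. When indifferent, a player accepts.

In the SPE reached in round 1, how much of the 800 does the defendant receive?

By backward induction:
Round 4 (the plaintiff proposes): rejection yields 0 for the defendant; the plaintiff offers 0 and keeps 800.
Round 3 (the defendant proposes): rejecting gives the plaintiff an expected 0.6 × 800 = 480; the defendant offers that and keeps 320.
Round 2 (the plaintiff proposes): rejecting gives the defendant an expected 0.6 × 320 = 192, so the plaintiff offers 192, keeping 608.
Round 1 (the defendant proposes): rejecting gives the plaintiff an expected 0.6 × 608 = 364.8; the defendant offers that and keeps 435.2.

435.2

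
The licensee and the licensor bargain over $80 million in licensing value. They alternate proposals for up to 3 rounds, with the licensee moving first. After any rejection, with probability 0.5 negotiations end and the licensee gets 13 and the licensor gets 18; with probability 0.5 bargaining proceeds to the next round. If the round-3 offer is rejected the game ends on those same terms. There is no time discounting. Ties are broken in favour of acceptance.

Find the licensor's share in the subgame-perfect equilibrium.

By backward induction:
Round 3 (the licensee proposes): the licensor gets 18 if talks fail, so the licensee offers 18 and keeps 62.
Round 2 (the licensor proposes): rejecting gives the licensee an expected 0.5 × 62 + 0.5 × 13 = 37.5. The licensor offers 37.5 and keeps 80 − 37.5 = 42.5.
Round 1 (the licensee proposes): rejecting gives the licensor an expected 0.5 × 42.5 + 0.5 × 18 = 30.25; the licensee offers that and keeps 49.75.

30.25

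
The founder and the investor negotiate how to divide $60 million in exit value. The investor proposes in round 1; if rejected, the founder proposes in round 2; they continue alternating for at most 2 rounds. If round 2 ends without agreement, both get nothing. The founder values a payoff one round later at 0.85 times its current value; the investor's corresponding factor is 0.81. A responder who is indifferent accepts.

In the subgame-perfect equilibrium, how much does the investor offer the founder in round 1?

51

Work backward from the last round.
Round 2 (the founder proposes): rejection yields 0 for the investor; the founder offers 0 and keeps 60.
Round 1 (the investor proposes): the founder can get 60 next round, worth 0.85 × 60 = 51 now. The investor offers 51 and keeps 60 − 51 = 9.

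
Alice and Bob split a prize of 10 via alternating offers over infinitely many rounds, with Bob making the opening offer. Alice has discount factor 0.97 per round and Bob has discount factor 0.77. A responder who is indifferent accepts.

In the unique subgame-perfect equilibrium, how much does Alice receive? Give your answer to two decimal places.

8.81

When Bob proposes, Alice accepts any offer worth at least 0.97 times what Alice would get by proposing next round; and vice versa.
This gives x = 10 − 0.97y and y = 10 − 0.77x, where x and y are each side's share when it proposes.
Hence (1 − 0.97·0.77)x = 10(1 − 0.97), i.e. 0.2531·x = 0.3.
x ≈ 1.1853; Alice's share is 10 − x ≈ 8.8147.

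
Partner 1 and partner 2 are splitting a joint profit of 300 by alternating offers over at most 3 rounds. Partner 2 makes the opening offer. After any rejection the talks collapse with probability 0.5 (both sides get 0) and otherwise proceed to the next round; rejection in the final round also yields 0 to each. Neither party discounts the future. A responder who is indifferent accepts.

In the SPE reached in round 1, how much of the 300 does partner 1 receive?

Round 3 (partner 2 proposes): partner 1 will accept anything ≥ 0, so partner 2 offers 0 and keeps 300.
Round 2 (partner 1 proposes): rejecting gives partner 2 an expected 0.5 × 300 = 150, so partner 1 offers 150, keeping 150.
Round 1 (partner 2 proposes): rejecting gives partner 1 an expected 0.5 × 150 = 75. Partner 2 offers 75 and keeps 300 − 75 = 225.

75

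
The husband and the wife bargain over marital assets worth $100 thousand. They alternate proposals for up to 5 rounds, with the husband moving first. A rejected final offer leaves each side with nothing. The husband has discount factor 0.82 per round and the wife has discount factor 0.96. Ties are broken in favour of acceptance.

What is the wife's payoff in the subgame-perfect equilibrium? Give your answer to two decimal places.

Round 5 (the husband proposes): the wife will accept anything ≥ 0, so the husband offers 0 and keeps 100.
Round 4 (the wife proposes): the husband can get 100 next round, worth 0.82 × 100 = 82 now; the wife offers that and keeps 18.
Round 3 (the husband proposes): the wife can get 18 next round, worth 0.96 × 18 = 17.28 now; the husband offers that and keeps 82.72.
Round 2 (the wife proposes): the husband can get 82.72 next round, worth 0.82 × 82.72 = 67.8304 now, so the wife offers 67.8304, keeping 32.1696.
Round 1 (the husband proposes): the wife can get 32.1696 next round, worth 0.96 × 32.1696 = 30.882816 now. The husband offers 30.882816 and keeps 100 − 30.882816 = 69.117184.

30.88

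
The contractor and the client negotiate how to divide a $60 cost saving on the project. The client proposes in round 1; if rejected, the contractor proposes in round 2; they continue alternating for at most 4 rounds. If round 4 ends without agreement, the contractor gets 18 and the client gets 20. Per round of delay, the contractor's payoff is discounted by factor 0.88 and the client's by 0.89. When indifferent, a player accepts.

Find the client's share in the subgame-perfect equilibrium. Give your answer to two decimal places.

Round 4 (the contractor proposes): the client gets 20 if talks fail, so the contractor offers 20 and keeps 40.
Round 3 (the client proposes): the contractor can get 40 next round, worth 0.88 × 40 = 35.2 now; the client offers that and keeps 24.8.
Round 2 (the contractor proposes): the client can get 24.8 next round, worth 0.89 × 24.8 = 22.072 now, so the contractor offers 22.072, keeping 37.928.
Round 1 (the client proposes): the contractor can get 37.928 next round, worth 0.88 × 37.928 = 33.37664 now. The client offers 33.37664 and keeps 60 − 33.37664 = 26.62336.

26.62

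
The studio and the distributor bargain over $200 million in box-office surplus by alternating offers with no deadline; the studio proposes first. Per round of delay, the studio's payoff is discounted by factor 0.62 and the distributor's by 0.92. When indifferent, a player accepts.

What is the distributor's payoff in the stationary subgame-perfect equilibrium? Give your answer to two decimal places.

In a stationary SPE each proposer offers the other exactly their discounted continuation value.
If the studio keeps x when proposing and the distributor keeps y when proposing, then x = 200 − 0.92y and y = 200 − 0.62x.
Solving: x = 200(1 − 0.92) / (1 − 0.62·0.92) = 16 / 0.4296 ≈ 37.2439.
The distributor gets 200 − 37.2439 ≈ 162.7561.

162.76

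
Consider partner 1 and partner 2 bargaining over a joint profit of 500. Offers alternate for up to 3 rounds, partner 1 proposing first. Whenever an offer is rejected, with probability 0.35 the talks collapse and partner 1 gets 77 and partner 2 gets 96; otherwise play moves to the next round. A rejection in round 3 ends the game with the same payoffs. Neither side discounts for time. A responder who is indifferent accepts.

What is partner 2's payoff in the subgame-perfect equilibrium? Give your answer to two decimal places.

170.39

By backward induction:
Round 3 (partner 1 proposes): partner 2 gets 96 if talks fail, so partner 1 offers 96 and keeps 404.
Round 2 (partner 2 proposes): rejecting gives partner 1 an expected 0.65 × 404 + 0.35 × 77 = 289.55, so partner 2 offers 289.55, keeping 210.45.
Round 1 (partner 1 proposes): rejecting gives partner 2 an expected 0.65 × 210.45 + 0.35 × 96 = 170.3925, so partner 1 offers 170.3925, keeping 329.6075.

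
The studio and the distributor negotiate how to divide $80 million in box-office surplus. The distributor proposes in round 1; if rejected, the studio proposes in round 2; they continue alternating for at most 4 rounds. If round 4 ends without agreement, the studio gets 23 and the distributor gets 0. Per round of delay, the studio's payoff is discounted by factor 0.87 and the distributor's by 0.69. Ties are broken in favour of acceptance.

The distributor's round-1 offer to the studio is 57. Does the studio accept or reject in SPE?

Reject

Round 4 (the studio proposes): the distributor will accept anything ≥ 0, so the studio offers 0 and keeps 80.
Round 3 (the distributor proposes): the studio can get 80 next round, worth 0.87 × 80 = 69.6 now; the distributor offers that and keeps 10.4.
Round 2 (the studio proposes): the distributor can get 10.4 next round, worth 0.69 × 10.4 = 7.176 now. The studio offers 7.176 and keeps 80 − 7.176 = 72.824.
So by rejecting in round 1, the studio gets 72.824 next round, worth 0.87 × 72.824 = 63.35688 now.
Offer 57 < 63.35688, so the studio rejects.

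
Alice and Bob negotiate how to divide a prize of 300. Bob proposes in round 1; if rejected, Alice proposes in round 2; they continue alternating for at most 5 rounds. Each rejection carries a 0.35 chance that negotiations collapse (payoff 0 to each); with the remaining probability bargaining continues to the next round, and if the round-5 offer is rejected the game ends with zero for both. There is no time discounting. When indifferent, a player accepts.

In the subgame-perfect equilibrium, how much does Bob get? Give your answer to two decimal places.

Round 5 (Bob proposes): Alice will accept anything ≥ 0, so Bob offers 0 and keeps 300.
Round 4 (Alice proposes): rejecting gives Bob an expected 0.65 × 300 = 195. Alice offers 195 and keeps 300 − 195 = 105.
Round 3 (Bob proposes): rejecting gives Alice an expected 0.65 × 105 = 68.25. Bob offers 68.25 and keeps 300 − 68.25 = 231.75.
Round 2 (Alice proposes): rejecting gives Bob an expected 0.65 × 231.75 = 150.6375, so Alice offers 150.6375, keeping 149.3625.
Round 1 (Bob proposes): rejecting gives Alice an expected 0.65 × 149.3625 = 97.085625, so Bob offers 97.085625, keeping 202.914375.

202.91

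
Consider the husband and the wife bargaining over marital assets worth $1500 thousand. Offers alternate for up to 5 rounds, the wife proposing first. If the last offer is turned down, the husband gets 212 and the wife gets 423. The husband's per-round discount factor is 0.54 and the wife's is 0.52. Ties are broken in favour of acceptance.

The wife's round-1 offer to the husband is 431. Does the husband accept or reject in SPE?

Reject

Work out the husband's continuation value if the offer is rejected.
Round 5 (the wife proposes): the husband gets 212 if talks fail, so the wife offers 212 and keeps 1288.
Round 4 (the husband proposes): the wife can get 1288 next round, worth 0.52 × 1288 = 669.76 now, so the husband offers 669.76, keeping 830.24.
Round 3 (the wife proposes): the husband can get 830.24 next round, worth 0.54 × 830.24 = 448.3296 now; the wife offers that and keeps 1051.6704.
Round 2 (the husband proposes): the wife can get 1051.6704 next round, worth 0.52 × 1051.6704 = 546.868608 now; the husband offers that and keeps 953.131392.
So by rejecting in round 1, the husband gets 953.131392 next round, worth 0.54 × 953.131392 = 514.69095168 now.
Offer 431 < 514.69095168, so the husband rejects.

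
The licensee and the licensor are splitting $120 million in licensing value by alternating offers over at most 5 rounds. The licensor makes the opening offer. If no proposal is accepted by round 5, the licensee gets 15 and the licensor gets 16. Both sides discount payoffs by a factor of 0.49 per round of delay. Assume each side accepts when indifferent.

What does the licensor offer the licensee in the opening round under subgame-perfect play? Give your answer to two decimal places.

38.05

Round 5 (the licensor proposes): the licensee gets 15 if talks fail, so the licensor offers 15 and keeps 105.
Round 4 (the licensee proposes): the licensor can get 105 next round, worth 0.49 × 105 = 51.45 now, so the licensee offers 51.45, keeping 68.55.
Round 3 (the licensor proposes): the licensee can get 68.55 next round, worth 0.49 × 68.55 = 33.5895 now. The licensor offers 33.5895 and keeps 120 − 33.5895 = 86.4105.
Round 2 (the licensee proposes): the licensor can get 86.4105 next round, worth 0.49 × 86.4105 = 42.341145 now, so the licensee offers 42.341145, keeping 77.658855.
Round 1 (the licensor proposes): the licensee can get 77.658855 next round, worth 0.49 × 77.658855 = 38.05283895 now, so the licensor offers 38.05283895, keeping 81.94716105.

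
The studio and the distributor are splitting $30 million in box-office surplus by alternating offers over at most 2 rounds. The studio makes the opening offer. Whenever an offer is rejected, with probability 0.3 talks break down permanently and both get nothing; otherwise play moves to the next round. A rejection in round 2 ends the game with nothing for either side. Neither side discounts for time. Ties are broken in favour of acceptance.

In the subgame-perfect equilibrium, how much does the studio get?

9

Round 2 (the distributor proposes): rejection yields 0 for the studio; the distributor offers 0 and keeps 30.
Round 1 (the studio proposes): rejecting gives the distributor an expected 0.7 × 30 = 21. The studio offers 21 and keeps 30 − 21 = 9.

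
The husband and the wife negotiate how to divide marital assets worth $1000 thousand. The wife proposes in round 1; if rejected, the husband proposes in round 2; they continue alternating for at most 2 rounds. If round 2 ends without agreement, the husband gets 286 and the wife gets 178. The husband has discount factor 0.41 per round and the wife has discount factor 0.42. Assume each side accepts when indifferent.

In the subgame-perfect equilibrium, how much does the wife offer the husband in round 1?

337.02

By backward induction:
Round 2 (the husband proposes): the wife gets 178 if talks fail, so the husband offers 178 and keeps 822.
Round 1 (the wife proposes): the husband can get 822 next round, worth 0.41 × 822 = 337.02 now. The wife offers 337.02 and keeps 1000 − 337.02 = 662.98.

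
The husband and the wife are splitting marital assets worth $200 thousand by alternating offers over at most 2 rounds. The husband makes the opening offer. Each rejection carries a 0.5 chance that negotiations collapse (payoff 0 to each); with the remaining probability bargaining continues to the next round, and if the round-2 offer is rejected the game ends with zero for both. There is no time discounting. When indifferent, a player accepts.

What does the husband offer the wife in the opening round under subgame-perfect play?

Round 2 (the wife proposes): the husband will accept anything ≥ 0, so the wife offers 0 and keeps 200.
Round 1 (the husband proposes): rejecting gives the wife an expected 0.5 × 200 = 100, so the husband offers 100, keeping 100.

100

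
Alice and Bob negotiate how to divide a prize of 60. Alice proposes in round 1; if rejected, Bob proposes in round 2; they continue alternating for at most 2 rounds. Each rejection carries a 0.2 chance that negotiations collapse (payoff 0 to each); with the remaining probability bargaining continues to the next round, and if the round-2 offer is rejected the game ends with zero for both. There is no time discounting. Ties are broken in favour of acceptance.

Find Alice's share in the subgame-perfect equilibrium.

By backward induction:
Round 2 (Bob proposes): Alice will accept anything ≥ 0, so Bob offers 0 and keeps 60.
Round 1 (Alice proposes): rejecting gives Bob an expected 0.8 × 60 = 48; Alice offers that and keeps 12.

12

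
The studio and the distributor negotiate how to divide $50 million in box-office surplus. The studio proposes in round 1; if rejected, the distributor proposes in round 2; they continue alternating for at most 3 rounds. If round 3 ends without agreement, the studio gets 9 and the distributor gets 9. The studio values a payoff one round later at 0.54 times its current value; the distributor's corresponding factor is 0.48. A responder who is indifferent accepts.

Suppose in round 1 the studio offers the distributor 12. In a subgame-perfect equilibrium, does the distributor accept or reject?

Round 3 (the studio proposes): the distributor gets 9 if talks fail, so the studio offers 9 and keeps 41.
Round 2 (the distributor proposes): the studio can get 41 next round, worth 0.54 × 41 = 22.14 now, so the distributor offers 22.14, keeping 27.86.
So by rejecting in round 1, the distributor gets 27.86 next round, worth 0.48 × 27.86 = 13.3728 now.
Offer 12 < 13.3728, so the distributor rejects.

Reject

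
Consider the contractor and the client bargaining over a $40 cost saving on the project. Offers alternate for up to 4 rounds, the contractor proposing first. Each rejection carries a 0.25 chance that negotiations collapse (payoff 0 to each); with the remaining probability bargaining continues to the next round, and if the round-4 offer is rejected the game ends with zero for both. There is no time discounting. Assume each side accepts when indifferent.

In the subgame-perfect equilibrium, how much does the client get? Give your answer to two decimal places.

24.38

Round 4 (the client proposes): the contractor will accept anything ≥ 0, so the client offers 0 and keeps 40.
Round 3 (the contractor proposes): rejecting gives the client an expected 0.75 × 40 = 30; the contractor offers that and keeps 10.
Round 2 (the client proposes): rejecting gives the contractor an expected 0.75 × 10 = 7.5; the client offers that and keeps 32.5.
Round 1 (the contractor proposes): rejecting gives the client an expected 0.75 × 32.5 = 24.375; the contractor offers that and keeps 15.625.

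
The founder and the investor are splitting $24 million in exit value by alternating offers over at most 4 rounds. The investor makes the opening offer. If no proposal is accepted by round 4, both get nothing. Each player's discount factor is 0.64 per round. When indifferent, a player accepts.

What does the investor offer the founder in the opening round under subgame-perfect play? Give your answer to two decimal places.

Solve by backward induction from round 4.
Round 4 (the founder proposes): the investor will accept anything ≥ 0, so the founder offers 0 and keeps 24.
Round 3 (the investor proposes): the founder can get 24 next round, worth 0.64 × 24 = 15.36 now, so the investor offers 15.36, keeping 8.64.
Round 2 (the founder proposes): the investor can get 8.64 next round, worth 0.64 × 8.64 = 5.5296 now; the founder offers that and keeps 18.4704.
Round 1 (the investor proposes): the founder can get 18.4704 next round, worth 0.64 × 18.4704 = 11.821056 now. The investor offers 11.821056 and keeps 24 − 11.821056 = 12.178944.

11.82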